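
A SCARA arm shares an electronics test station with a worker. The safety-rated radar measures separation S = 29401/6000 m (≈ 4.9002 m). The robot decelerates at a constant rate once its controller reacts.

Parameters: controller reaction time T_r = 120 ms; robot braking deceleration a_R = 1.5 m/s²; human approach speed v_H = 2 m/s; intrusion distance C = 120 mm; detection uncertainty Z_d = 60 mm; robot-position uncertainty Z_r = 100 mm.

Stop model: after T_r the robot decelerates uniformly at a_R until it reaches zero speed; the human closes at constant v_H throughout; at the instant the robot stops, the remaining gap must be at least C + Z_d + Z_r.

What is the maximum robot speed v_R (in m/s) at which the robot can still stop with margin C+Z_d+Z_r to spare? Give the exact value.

at the boundary: (1/3)·v² + (109/75)·v + (-26281/6000) = 0
  disc = (109/75)² − 4·(1/3)·(-26281/6000) = 19881/2500 ; √disc = 141/50
  v_R = (−(109/75) + 141/50) / (2·(1/3)) = 41/20 m/s
check:
braking lasts T_s = (41/20)/(3/2) = 1.3667 s
reaction-phase robot travel = 2.0500·0.1200 = 0.2460 m
robot covers 2.0500·1.3667 − ½·1.5000·1.3667² = 1.4008 m while stopping
human closes 2.0000·1.4867 = 2.9733 m
margins: 0.1200+0.0600+0.1000 = 0.2800 m
sum ≈ 0.2460+1.4008+2.9733+0.2800 ≈ 4.9002 m = S ✓

v_R_max = 41/20 m/s = 2.0500 m/s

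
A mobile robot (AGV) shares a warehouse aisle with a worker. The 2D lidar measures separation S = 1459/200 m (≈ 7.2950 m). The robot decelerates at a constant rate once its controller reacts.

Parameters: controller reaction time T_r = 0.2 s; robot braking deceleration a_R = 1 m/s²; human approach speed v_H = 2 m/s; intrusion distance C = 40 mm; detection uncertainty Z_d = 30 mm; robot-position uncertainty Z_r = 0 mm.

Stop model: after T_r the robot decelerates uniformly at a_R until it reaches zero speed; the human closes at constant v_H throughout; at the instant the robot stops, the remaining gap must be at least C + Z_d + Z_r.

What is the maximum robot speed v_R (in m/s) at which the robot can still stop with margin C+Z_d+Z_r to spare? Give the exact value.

v_R_max = 21/10 m/s = 2.1000 m/s

quadratic (1/2)·v² + (11/5)·v + (-273/40) = 0
  disc = (11/5)² − 4·(1/2)·(-273/40) = 1849/100 ; √disc = 43/10
  v_R = (−(11/5) + 43/10) / (2·(1/2)) = 21/10 m/s
check:
stop time T_s = (21/10)/1 = 2.1000 s
reaction-phase robot travel = 2.1000·0.2000 = 0.4200 m
braking distance = 2.1000²/(2·1.0000) = 2.2050 m
human over T_r+T_s: 2.0000·(0.2000+2.1000) = 4.6000 m
C+Z_d+Z_r = 0.0400+0.0300+0.0000 = 0.0700 m
sum ≈ 0.4200+2.2050+4.6000+0.0700 ≈ 7.2950 m = S ✓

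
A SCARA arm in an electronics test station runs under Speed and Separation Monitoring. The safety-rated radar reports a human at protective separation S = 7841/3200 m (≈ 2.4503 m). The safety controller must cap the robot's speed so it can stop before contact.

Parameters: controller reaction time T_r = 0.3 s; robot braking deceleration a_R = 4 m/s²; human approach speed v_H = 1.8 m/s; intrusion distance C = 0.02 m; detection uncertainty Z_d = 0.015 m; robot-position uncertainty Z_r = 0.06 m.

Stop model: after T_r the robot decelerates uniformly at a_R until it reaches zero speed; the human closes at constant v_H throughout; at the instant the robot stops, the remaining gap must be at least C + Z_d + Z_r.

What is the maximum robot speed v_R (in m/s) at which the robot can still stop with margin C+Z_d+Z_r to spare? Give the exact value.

at the boundary: (1/8)·v² + (3/4)·v + (-5809/3200) = 0
  disc = (3/4)² − 4·(1/8)·(-5809/3200) = 9409/6400 ; √disc = 97/80
  v_R = (−(3/4) + 97/80) / (2·(1/8)) = 37/20 m/s
check:
T_s = v_R/a_R = (37/20)/4 = 0.4625 s
robot covers v_R·T_r = 1.8500·0.3000 = 0.5550 m before braking
robot under decel: 1.8500²/(2·4.0000) = 0.4278 m
person approaches 1.8000·(0.3000+0.4625) = 1.3725 m
C+Z_d+Z_r = 0.0200+0.0150+0.0600 = 0.0950 m
sum ≈ 0.5550+0.4278+1.3725+0.0950 ≈ 2.4503 m = S ✓

v_R_max = 37/20 m/s = 1.8500 m/s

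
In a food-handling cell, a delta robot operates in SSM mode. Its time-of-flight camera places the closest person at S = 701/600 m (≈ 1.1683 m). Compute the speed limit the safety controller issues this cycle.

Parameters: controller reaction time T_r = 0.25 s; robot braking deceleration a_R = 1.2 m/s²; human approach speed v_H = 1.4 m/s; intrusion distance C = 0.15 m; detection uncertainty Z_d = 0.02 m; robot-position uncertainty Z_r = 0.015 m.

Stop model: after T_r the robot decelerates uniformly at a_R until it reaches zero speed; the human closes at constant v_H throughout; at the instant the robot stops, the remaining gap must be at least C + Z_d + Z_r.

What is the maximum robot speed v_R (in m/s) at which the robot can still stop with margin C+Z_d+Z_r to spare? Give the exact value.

v_R_max = 2/5 m/s = 0.4000 m/s

collect terms ⇒ (5/12)·v_R² + (17/12)·v_R + (-19/30) = 0
  disc = (17/12)² − 4·(5/12)·(-19/30) = 49/16 ; √disc = 7/4
  v_R = (−(17/12) + 7/4) / (2·(5/12)) = 2/5 m/s
check:
T_s = v_R/a_R = (2/5)/(6/5) = 0.3333 s
reaction-phase robot travel = 0.4000·0.2500 = 0.1000 m
robot covers 0.4000·0.3333 − ½·1.2000·0.3333² = 0.0667 m while stopping
person approaches 1.4000·(0.2500+0.3333) = 0.8167 m
margins: 0.1500+0.0200+0.0150 = 0.1850 m
sum ≈ 0.1000+0.0667+0.8167+0.1850 ≈ 1.1683 m = S ✓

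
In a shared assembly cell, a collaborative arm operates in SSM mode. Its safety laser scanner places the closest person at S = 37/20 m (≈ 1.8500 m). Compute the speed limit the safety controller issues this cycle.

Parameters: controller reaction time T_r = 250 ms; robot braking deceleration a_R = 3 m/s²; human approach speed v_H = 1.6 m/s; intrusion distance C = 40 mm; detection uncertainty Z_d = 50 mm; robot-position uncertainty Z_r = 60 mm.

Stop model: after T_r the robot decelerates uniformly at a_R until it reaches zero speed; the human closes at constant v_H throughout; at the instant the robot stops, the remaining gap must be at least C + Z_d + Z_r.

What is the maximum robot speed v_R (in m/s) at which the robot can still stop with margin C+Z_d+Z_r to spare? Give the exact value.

collect terms ⇒ (1/6)·v_R² + (47/60)·v_R + (-13/10) = 0
  disc = (47/60)² − 4·(1/6)·(-13/10) = 5329/3600 ; √disc = 73/60
  v_R = (−(47/60) + 73/60) / (2·(1/6)) = 13/10 m/s
check:
stop time T_s = (13/10)/3 = 0.4333 s
robot in T_r: 1.3000·0.2500 = 0.3250 m
braking distance = 1.3000²/(2·3.0000) = 0.2817 m
human over T_r+T_s: 1.6000·(0.2500+0.4333) = 1.0933 m
residual clearance needed = 0.0400+0.0500+0.0600 = 0.1500 m
sum ≈ 0.3250+0.2817+1.0933+0.1500 ≈ 1.8500 m = S ✓

v_R_max = 13/10 m/s = 1.3000 m/s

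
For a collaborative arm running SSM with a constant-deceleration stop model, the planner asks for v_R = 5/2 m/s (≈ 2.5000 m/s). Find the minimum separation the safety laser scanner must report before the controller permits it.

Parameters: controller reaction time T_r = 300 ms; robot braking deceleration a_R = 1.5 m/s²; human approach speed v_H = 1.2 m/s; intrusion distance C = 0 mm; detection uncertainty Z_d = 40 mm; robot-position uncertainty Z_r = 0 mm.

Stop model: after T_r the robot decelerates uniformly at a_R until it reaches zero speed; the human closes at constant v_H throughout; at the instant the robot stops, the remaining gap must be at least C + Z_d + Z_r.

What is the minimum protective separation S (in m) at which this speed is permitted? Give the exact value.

S_min = 157/30 m = 5.2333 m

T_s = v_R/a_R = (5/2)/(3/2) = 1.6667 s
robot covers v_R·T_r = 2.5000·0.3000 = 0.7500 m before braking
robot under decel: 2.5000²/(2·1.5000) = 2.0833 m
person approaches 1.2000·(0.3000+1.6667) = 2.3600 m
residual clearance needed = 0.0000+0.0400+0.0000 = 0.0400 m
S_min ≈ 0.7500+2.0833+2.3600+0.0400  ⇒  S_min = 157/30 m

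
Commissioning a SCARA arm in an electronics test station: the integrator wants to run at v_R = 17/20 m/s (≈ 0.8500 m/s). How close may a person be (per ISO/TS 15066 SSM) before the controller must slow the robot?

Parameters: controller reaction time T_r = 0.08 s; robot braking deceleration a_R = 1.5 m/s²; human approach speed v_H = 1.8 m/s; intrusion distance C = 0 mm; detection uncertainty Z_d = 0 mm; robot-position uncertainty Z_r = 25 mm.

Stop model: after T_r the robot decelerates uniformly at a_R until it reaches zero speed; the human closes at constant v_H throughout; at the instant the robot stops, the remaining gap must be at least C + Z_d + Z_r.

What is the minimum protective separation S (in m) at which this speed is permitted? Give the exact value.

T_s = v_R/a_R = (17/20)/(3/2) = 0.5667 s
robot covers v_R·T_r = 0.8500·0.0800 = 0.0680 m before braking
robot under decel: 0.8500²/(2·1.5000) = 0.2408 m
person approaches 1.8000·(0.0800+0.5667) = 1.1640 m
residual clearance needed = 0.0000+0.0000+0.0250 = 0.0250 m
S_min ≈ 0.0680+0.2408+1.1640+0.0250  ⇒  S_min = 8987/6000 m

S_min = 8987/6000 m = 1.4978 m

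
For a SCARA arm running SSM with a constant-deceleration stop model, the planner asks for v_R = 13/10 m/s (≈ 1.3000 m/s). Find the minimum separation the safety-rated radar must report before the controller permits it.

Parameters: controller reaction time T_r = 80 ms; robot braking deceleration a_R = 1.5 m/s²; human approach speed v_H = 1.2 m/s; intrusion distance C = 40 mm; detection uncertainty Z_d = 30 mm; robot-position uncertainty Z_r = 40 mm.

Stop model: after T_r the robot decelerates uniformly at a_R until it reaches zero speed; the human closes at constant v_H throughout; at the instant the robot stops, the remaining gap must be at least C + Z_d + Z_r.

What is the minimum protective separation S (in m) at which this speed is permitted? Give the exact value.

stop time T_s = (13/10)/(3/2) = 0.8667 s
reaction-phase robot travel = 1.3000·0.0800 = 0.1040 m
robot covers 1.3000·0.8667 − ½·1.5000·0.8667² = 0.5633 m while stopping
human over T_r+T_s: 1.2000·(0.0800+0.8667) = 1.1360 m
margins: 0.0400+0.0300+0.0400 = 0.1100 m
S_min ≈ 0.1040+0.5633+1.1360+0.1100  ⇒  S_min = 287/150 m

S_min = 287/150 m = 1.9133 m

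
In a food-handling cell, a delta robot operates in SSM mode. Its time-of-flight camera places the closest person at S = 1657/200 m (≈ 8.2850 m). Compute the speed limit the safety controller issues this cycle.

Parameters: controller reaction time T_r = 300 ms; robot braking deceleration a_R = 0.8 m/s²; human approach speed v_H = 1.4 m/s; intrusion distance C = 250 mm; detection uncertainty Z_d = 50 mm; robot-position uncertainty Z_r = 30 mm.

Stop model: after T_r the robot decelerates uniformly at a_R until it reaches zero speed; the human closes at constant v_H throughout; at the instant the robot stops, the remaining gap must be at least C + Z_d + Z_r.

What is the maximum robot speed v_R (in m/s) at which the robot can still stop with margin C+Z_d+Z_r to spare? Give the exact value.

at the boundary: (5/8)·v² + (41/20)·v + (-1507/200) = 0
  disc = (41/20)² − 4·(5/8)·(-1507/200) = 576/25 ; √disc = 24/5
  v_R = (−(41/20) + 24/5) / (2·(5/8)) = 11/5 m/s
check:
T_s = v_R/a_R = (11/5)/(4/5) = 2.7500 s
robot in T_r: 2.2000·0.3000 = 0.6600 m
robot covers 2.2000·2.7500 − ½·0.8000·2.7500² = 3.0250 m while stopping
human closes 1.4000·3.0500 = 4.2700 m
margins: 0.2500+0.0500+0.0300 = 0.3300 m
sum ≈ 0.6600+3.0250+4.2700+0.3300 ≈ 8.2850 m = S ✓

v_R_max = 11/5 m/s = 2.2000 m/s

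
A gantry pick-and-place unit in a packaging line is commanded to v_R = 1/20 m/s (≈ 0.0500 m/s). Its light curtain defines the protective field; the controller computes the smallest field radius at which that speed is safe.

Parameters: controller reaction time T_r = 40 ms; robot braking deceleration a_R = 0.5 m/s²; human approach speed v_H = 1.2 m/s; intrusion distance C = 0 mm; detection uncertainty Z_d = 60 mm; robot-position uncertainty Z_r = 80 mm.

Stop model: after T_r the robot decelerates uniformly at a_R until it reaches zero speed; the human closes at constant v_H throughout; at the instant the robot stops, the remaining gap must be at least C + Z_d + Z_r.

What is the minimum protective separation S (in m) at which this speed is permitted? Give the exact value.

stop time T_s = (1/20)/(1/2) = 0.1000 s
robot in T_r: 0.0500·0.0400 = 0.0020 m
braking distance = 0.0500²/(2·0.5000) = 0.0025 m
human closes 1.2000·0.1400 = 0.1680 m
C+Z_d+Z_r = 0.0000+0.0600+0.0800 = 0.1400 m
S_min ≈ 0.0020+0.0025+0.1680+0.1400  ⇒  S_min = 5/16 m

S_min = 5/16 m = 0.3125 m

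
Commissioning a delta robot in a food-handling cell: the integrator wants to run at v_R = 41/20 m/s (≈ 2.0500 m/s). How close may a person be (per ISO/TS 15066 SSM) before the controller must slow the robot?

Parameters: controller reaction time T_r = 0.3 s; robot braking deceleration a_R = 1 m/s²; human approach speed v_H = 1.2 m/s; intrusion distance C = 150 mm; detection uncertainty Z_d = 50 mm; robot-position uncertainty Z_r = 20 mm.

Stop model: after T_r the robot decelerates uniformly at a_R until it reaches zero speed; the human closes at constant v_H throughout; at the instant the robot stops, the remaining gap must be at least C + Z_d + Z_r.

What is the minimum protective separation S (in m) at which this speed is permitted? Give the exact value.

S_min = 921/160 m = 5.7562 m

T_s = v_R/a_R = (41/20)/1 = 2.0500 s
reaction-phase robot travel = 2.0500·0.3000 = 0.6150 m
braking distance = 2.0500²/(2·1.0000) = 2.1012 m
person approaches 1.2000·(0.3000+2.0500) = 2.8200 m
C+Z_d+Z_r = 0.1500+0.0500+0.0200 = 0.2200 m
S_min ≈ 0.6150+2.1012+2.8200+0.2200  ⇒  S_min = 921/160 m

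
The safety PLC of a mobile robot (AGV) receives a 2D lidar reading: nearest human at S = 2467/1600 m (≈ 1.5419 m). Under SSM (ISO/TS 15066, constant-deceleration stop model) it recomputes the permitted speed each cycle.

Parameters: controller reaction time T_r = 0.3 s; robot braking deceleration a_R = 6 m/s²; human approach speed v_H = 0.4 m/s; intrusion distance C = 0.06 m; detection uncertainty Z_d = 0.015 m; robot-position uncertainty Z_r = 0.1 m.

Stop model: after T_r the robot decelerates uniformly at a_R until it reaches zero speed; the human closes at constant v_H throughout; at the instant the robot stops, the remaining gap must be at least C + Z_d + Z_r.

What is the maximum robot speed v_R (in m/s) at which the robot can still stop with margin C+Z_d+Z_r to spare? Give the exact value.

v_R_max = 9/4 m/s = 2.2500 m/s

at the boundary: (1/12)·v² + (11/30)·v + (-399/320) = 0
  disc = (11/30)² − 4·(1/12)·(-399/320) = 7921/14400 ; √disc = 89/120
  v_R = (−(11/30) + 89/120) / (2·(1/12)) = 9/4 m/s
check:
T_s = v_R/a_R = (9/4)/6 = 0.3750 s
reaction-phase robot travel = 2.2500·0.3000 = 0.6750 m
braking distance = 2.2500²/(2·6.0000) = 0.4219 m
person approaches 0.4000·(0.3000+0.3750) = 0.2700 m
C+Z_d+Z_r = 0.0600+0.0150+0.1000 = 0.1750 m
sum ≈ 0.6750+0.4219+0.2700+0.1750 ≈ 1.5419 m = S ✓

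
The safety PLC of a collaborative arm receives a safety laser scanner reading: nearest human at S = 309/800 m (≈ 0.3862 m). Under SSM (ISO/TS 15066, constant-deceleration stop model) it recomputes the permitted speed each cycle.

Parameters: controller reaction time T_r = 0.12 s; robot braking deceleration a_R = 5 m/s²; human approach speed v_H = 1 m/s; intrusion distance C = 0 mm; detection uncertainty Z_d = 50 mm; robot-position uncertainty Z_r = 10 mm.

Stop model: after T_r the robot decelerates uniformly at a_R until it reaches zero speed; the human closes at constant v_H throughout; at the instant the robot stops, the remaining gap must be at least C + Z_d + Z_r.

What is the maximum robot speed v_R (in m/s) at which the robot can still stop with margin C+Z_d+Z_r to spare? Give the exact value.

collect terms ⇒ (1/10)·v_R² + (8/25)·v_R + (-33/160) = 0
  disc = (8/25)² − 4·(1/10)·(-33/160) = 1849/10000 ; √disc = 43/100
  v_R = (−(8/25) + 43/100) / (2·(1/10)) = 11/20 m/s
check:
T_s = v_R/a_R = (11/20)/5 = 0.1100 s
robot in T_r: 0.5500·0.1200 = 0.0660 m
robot covers 0.5500·0.1100 − ½·5.0000·0.1100² = 0.0302 m while stopping
human closes 1.0000·0.2300 = 0.2300 m
residual clearance needed = 0.0000+0.0500+0.0100 = 0.0600 m
sum ≈ 0.0660+0.0302+0.2300+0.0600 ≈ 0.3862 m = S ✓

v_R_max = 11/20 m/s = 0.5500 m/s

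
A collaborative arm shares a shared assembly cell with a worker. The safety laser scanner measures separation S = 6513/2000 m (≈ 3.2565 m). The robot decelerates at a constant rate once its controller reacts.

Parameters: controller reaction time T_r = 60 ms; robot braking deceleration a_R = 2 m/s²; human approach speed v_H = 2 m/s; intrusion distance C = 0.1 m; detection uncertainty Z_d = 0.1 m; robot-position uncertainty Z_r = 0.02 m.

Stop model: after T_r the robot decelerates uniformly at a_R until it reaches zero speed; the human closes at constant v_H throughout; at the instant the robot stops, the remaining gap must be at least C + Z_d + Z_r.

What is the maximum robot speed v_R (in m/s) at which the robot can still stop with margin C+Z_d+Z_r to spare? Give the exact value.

quadratic (1/4)·v² + (53/50)·v + (-5833/2000) = 0
  disc = (53/50)² − 4·(1/4)·(-5833/2000) = 40401/10000 ; √disc = 201/100
  v_R = (−(53/50) + 201/100) / (2·(1/4)) = 19/10 m/s
check:
stop time T_s = (19/10)/2 = 0.9500 s
robot in T_r: 1.9000·0.0600 = 0.1140 m
robot covers 1.9000·0.9500 − ½·2.0000·0.9500² = 0.9025 m while stopping
human over T_r+T_s: 2.0000·(0.0600+0.9500) = 2.0200 m
residual clearance needed = 0.1000+0.1000+0.0200 = 0.2200 m
sum ≈ 0.1140+0.9025+2.0200+0.2200 ≈ 3.2565 m = S ✓

v_R_max = 19/10 m/s = 1.9000 m/s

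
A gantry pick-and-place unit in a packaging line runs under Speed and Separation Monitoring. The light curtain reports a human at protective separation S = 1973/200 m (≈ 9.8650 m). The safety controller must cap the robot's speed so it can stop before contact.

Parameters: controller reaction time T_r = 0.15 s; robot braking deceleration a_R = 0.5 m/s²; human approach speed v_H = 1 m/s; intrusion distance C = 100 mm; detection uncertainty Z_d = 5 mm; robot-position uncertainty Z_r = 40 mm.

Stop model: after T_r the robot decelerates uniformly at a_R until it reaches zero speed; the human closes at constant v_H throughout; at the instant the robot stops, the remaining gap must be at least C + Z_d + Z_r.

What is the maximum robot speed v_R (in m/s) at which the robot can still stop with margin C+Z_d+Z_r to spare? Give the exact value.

v_R_max = 11/5 m/s = 2.2000 m/s

at the boundary: (1)·v² + (43/20)·v + (-957/100) = 0
  disc = (43/20)² − 4·(1)·(-957/100) = 17161/400 ; √disc = 131/20
  v_R = (−(43/20) + 131/20) / (2·(1)) = 11/5 m/s
check:
T_s = v_R/a_R = (11/5)/(1/2) = 4.4000 s
robot in T_r: 2.2000·0.1500 = 0.3300 m
braking distance = 2.2000²/(2·0.5000) = 4.8400 m
human closes 1.0000·4.5500 = 4.5500 m
residual clearance needed = 0.1000+0.0050+0.0400 = 0.1450 m
sum ≈ 0.3300+4.8400+4.5500+0.1450 ≈ 9.8650 m = S ✓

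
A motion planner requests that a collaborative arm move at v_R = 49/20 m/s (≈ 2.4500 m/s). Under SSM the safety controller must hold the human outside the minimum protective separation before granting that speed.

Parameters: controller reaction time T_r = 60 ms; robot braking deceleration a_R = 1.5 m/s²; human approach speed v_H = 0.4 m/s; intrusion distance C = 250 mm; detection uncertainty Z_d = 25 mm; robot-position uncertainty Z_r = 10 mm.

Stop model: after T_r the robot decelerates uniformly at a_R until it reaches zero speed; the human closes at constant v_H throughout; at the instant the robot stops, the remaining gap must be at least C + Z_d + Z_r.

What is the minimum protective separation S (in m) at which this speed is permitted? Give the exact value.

braking lasts T_s = (49/20)/(3/2) = 1.6333 s
robot in T_r: 2.4500·0.0600 = 0.1470 m
braking distance = 2.4500²/(2·1.5000) = 2.0008 m
person approaches 0.4000·(0.0600+1.6333) = 0.6773 m
C+Z_d+Z_r = 0.2500+0.0250+0.0100 = 0.2850 m
S_min ≈ 0.1470+2.0008+0.6773+0.2850  ⇒  S_min = 18661/6000 m

S_min = 18661/6000 m = 3.1102 m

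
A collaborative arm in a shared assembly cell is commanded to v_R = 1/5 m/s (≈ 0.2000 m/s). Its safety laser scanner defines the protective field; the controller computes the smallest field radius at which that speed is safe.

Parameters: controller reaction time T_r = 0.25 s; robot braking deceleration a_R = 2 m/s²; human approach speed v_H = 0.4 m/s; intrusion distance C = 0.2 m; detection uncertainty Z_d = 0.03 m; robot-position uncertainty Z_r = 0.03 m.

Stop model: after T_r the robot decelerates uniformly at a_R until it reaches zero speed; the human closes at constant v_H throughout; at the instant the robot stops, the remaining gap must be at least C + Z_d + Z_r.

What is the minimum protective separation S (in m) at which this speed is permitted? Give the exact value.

S_min = 23/50 m = 0.4600 m

braking lasts T_s = (1/5)/2 = 0.1000 s
robot in T_r: 0.2000·0.2500 = 0.0500 m
robot under decel: 0.2000²/(2·2.0000) = 0.0100 m
person approaches 0.4000·(0.2500+0.1000) = 0.1400 m
residual clearance needed = 0.2000+0.0300+0.0300 = 0.2600 m
S_min ≈ 0.0500+0.0100+0.1400+0.2600  ⇒  S_min = 23/50 m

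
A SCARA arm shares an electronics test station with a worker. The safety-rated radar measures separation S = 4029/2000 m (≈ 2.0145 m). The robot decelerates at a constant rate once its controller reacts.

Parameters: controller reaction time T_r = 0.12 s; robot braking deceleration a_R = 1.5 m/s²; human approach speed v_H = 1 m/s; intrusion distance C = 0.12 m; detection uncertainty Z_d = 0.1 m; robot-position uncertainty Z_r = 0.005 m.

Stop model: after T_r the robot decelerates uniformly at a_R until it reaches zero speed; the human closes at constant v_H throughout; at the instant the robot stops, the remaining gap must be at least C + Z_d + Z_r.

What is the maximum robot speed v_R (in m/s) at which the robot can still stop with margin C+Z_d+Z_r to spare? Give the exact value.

at the boundary: (1/3)·v² + (59/75)·v + (-3339/2000) = 0
  disc = (59/75)² − 4·(1/3)·(-3339/2000) = 64009/22500 ; √disc = 253/150
  v_R = (−(59/75) + 253/150) / (2·(1/3)) = 27/20 m/s
check:
stop time T_s = (27/20)/(3/2) = 0.9000 s
robot covers v_R·T_r = 1.3500·0.1200 = 0.1620 m before braking
robot covers 1.3500·0.9000 − ½·1.5000·0.9000² = 0.6075 m while stopping
human over T_r+T_s: 1.0000·(0.1200+0.9000) = 1.0200 m
residual clearance needed = 0.1200+0.1000+0.0050 = 0.2250 m
sum ≈ 0.1620+0.6075+1.0200+0.2250 ≈ 2.0145 m = S ✓

v_R_max = 27/20 m/s = 1.3500 m/s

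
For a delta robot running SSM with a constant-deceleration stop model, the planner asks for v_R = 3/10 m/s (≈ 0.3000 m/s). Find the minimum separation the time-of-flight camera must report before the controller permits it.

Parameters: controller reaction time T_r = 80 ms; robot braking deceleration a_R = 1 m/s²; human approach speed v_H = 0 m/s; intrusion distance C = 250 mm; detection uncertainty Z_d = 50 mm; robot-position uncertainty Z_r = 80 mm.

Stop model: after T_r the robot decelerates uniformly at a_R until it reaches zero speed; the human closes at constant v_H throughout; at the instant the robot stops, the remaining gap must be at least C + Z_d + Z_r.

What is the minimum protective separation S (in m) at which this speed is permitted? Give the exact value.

braking lasts T_s = (3/10)/1 = 0.3000 s
reaction-phase robot travel = 0.3000·0.0800 = 0.0240 m
braking distance = 0.3000²/(2·1.0000) = 0.0450 m
human closes 0.0000·0.3800 = 0.0000 m
margins: 0.2500+0.0500+0.0800 = 0.3800 m
S_min ≈ 0.0240+0.0450+0.0000+0.3800  ⇒  S_min = 449/1000 m

S_min = 449/1000 m = 0.4490 m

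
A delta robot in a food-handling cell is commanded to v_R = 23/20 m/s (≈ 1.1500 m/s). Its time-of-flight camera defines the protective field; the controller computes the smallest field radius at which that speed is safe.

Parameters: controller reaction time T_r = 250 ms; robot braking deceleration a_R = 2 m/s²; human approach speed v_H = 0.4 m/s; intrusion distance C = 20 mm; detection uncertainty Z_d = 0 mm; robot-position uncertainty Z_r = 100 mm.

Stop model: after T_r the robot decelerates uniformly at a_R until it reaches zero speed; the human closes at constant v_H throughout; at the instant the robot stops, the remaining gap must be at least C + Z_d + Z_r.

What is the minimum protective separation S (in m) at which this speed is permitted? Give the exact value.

S_min = 1709/1600 m = 1.0681 m

stop time T_s = (23/20)/2 = 0.5750 s
robot in T_r: 1.1500·0.2500 = 0.2875 m
robot covers 1.1500·0.5750 − ½·2.0000·0.5750² = 0.3306 m while stopping
human closes 0.4000·0.8250 = 0.3300 m
margins: 0.0200+0.0000+0.1000 = 0.1200 m
S_min ≈ 0.2875+0.3306+0.3300+0.1200  ⇒  S_min = 1709/1600 m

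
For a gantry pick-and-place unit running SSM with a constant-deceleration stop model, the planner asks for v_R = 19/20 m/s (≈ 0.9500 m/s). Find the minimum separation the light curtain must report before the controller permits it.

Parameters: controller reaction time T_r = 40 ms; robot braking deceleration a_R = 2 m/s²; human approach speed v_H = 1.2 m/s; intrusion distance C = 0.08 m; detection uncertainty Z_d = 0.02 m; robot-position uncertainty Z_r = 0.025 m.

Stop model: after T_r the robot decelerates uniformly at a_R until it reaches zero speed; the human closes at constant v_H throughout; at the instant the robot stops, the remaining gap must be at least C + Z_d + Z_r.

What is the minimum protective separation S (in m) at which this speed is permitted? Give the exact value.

S_min = 8053/8000 m = 1.0066 m

T_s = v_R/a_R = (19/20)/2 = 0.4750 s
reaction-phase robot travel = 0.9500·0.0400 = 0.0380 m
braking distance = 0.9500²/(2·2.0000) = 0.2256 m
person approaches 1.2000·(0.0400+0.4750) = 0.6180 m
margins: 0.0800+0.0200+0.0250 = 0.1250 m
S_min ≈ 0.0380+0.2256+0.6180+0.1250  ⇒  S_min = 8053/8000 m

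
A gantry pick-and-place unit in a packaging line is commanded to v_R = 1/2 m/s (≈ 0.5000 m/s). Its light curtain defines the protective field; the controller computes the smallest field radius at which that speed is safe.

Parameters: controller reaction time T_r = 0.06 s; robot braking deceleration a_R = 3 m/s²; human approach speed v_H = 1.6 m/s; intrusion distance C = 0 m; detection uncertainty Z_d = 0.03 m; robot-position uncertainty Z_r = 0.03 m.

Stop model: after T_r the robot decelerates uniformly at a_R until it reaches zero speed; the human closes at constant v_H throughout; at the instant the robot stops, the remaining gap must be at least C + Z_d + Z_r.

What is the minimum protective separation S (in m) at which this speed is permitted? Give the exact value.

braking lasts T_s = (1/2)/3 = 0.1667 s
robot covers v_R·T_r = 0.5000·0.0600 = 0.0300 m before braking
braking distance = 0.5000²/(2·3.0000) = 0.0417 m
person approaches 1.6000·(0.0600+0.1667) = 0.3627 m
margins: 0.0000+0.0300+0.0300 = 0.0600 m
S_min ≈ 0.0300+0.0417+0.3627+0.0600  ⇒  S_min = 1483/3000 m

S_min = 1483/3000 m = 0.4943 m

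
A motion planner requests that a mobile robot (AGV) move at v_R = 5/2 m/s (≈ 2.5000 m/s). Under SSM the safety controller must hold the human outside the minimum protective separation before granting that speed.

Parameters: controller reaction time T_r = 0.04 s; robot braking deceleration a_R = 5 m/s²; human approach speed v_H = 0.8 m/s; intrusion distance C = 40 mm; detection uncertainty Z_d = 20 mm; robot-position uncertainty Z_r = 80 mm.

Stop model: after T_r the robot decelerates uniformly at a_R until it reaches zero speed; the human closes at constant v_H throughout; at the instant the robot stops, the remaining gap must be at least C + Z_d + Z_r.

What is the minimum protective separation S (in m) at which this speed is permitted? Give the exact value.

stop time T_s = (5/2)/5 = 0.5000 s
reaction-phase robot travel = 2.5000·0.0400 = 0.1000 m
robot covers 2.5000·0.5000 − ½·5.0000·0.5000² = 0.6250 m while stopping
person approaches 0.8000·(0.0400+0.5000) = 0.4320 m
margins: 0.0400+0.0200+0.0800 = 0.1400 m
S_min ≈ 0.1000+0.6250+0.4320+0.1400  ⇒  S_min = 1297/1000 m

S_min = 1297/1000 m = 1.2970 m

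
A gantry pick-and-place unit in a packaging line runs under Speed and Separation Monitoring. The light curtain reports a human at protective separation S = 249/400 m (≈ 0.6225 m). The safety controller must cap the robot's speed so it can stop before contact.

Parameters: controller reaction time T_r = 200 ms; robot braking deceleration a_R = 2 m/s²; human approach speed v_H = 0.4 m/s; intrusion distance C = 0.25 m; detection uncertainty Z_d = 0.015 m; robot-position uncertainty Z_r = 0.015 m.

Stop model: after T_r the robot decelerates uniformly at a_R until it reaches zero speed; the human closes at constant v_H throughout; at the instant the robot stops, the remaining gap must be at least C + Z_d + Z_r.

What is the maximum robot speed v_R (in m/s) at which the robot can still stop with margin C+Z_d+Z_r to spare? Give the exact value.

collect terms ⇒ (1/4)·v_R² + (2/5)·v_R + (-21/80) = 0
  disc = (2/5)² − 4·(1/4)·(-21/80) = 169/400 ; √disc = 13/20
  v_R = (−(2/5) + 13/20) / (2·(1/4)) = 1/2 m/s
check:
stop time T_s = (1/2)/2 = 0.2500 s
reaction-phase robot travel = 0.5000·0.2000 = 0.1000 m
robot under decel: 0.5000²/(2·2.0000) = 0.0625 m
human closes 0.4000·0.4500 = 0.1800 m
C+Z_d+Z_r = 0.2500+0.0150+0.0150 = 0.2800 m
sum ≈ 0.1000+0.0625+0.1800+0.2800 ≈ 0.6225 m = S ✓

v_R_max = 1/2 m/s = 0.5000 m/s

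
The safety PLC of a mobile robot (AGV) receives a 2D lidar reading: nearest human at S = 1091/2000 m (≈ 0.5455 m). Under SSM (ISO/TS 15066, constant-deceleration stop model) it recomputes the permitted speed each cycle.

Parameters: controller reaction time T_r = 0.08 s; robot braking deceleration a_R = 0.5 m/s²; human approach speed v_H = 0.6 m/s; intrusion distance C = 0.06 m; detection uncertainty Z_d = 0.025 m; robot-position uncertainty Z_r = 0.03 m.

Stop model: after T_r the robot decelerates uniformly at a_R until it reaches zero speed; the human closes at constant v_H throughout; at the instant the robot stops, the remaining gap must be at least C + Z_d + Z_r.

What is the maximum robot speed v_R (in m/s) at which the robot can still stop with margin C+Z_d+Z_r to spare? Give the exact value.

quadratic (1)·v² + (32/25)·v + (-153/400) = 0
  disc = (32/25)² − 4·(1)·(-153/400) = 7921/2500 ; √disc = 89/50
  v_R = (−(32/25) + 89/50) / (2·(1)) = 1/4 m/s
check:
stop time T_s = (1/4)/(1/2) = 0.5000 s
reaction-phase robot travel = 0.2500·0.0800 = 0.0200 m
robot under decel: 0.2500²/(2·0.5000) = 0.0625 m
person approaches 0.6000·(0.0800+0.5000) = 0.3480 m
C+Z_d+Z_r = 0.0600+0.0250+0.0300 = 0.1150 m
sum ≈ 0.0200+0.0625+0.3480+0.1150 ≈ 0.5455 m = S ✓

v_R_max = 1/4 m/s = 0.2500 m/s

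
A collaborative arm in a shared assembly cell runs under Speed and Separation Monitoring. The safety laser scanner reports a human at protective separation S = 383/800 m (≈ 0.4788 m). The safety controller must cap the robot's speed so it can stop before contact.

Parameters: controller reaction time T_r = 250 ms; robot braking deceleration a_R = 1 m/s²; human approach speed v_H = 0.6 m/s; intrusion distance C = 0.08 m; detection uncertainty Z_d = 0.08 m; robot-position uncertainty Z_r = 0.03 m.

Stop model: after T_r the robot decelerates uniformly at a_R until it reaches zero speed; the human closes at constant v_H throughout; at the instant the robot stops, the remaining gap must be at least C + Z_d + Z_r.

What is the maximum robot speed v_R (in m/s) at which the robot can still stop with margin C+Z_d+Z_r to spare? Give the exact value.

quadratic (1/2)·v² + (17/20)·v + (-111/800) = 0
  disc = (17/20)² − 4·(1/2)·(-111/800) = 1 ; √disc = 1
  v_R = (−(17/20) + 1) / (2·(1/2)) = 3/20 m/s
check:
stop time T_s = (3/20)/1 = 0.1500 s
reaction-phase robot travel = 0.1500·0.2500 = 0.0375 m
robot covers 0.1500·0.1500 − ½·1.0000·0.1500² = 0.0112 m while stopping
human closes 0.6000·0.4000 = 0.2400 m
margins: 0.0800+0.0800+0.0300 = 0.1900 m
sum ≈ 0.0375+0.0112+0.2400+0.1900 ≈ 0.4788 m = S ✓

v_R_max = 3/20 m/s = 0.1500 m/s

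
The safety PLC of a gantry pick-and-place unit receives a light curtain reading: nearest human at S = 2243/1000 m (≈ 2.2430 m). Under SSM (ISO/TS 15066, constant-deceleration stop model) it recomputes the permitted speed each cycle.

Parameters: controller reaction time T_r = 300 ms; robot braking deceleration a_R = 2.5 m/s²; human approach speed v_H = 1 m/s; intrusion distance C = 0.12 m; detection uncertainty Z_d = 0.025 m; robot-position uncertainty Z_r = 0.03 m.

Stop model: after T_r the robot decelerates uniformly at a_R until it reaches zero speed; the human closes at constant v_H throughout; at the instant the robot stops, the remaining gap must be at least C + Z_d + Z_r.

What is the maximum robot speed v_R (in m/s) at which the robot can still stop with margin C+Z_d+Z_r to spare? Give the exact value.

v_R_max = 17/10 m/s = 1.7000 m/s

quadratic (1/5)·v² + (7/10)·v + (-221/125) = 0
  disc = (7/10)² − 4·(1/5)·(-221/125) = 4761/2500 ; √disc = 69/50
  v_R = (−(7/10) + 69/50) / (2·(1/5)) = 17/10 m/s
check:
T_s = v_R/a_R = (17/10)/(5/2) = 0.6800 s
reaction-phase robot travel = 1.7000·0.3000 = 0.5100 m
robot under decel: 1.7000²/(2·2.5000) = 0.5780 m
person approaches 1.0000·(0.3000+0.6800) = 0.9800 m
residual clearance needed = 0.1200+0.0250+0.0300 = 0.1750 m
sum ≈ 0.5100+0.5780+0.9800+0.1750 ≈ 2.2430 m = S ✓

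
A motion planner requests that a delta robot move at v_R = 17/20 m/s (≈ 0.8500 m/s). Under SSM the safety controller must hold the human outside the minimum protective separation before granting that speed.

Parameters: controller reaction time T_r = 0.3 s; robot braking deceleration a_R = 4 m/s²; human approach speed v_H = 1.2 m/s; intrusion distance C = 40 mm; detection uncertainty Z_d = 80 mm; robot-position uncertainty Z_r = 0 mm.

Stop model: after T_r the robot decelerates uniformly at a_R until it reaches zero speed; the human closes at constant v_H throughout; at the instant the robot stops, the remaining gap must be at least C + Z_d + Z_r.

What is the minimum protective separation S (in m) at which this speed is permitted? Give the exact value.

braking lasts T_s = (17/20)/4 = 0.2125 s
robot in T_r: 0.8500·0.3000 = 0.2550 m
robot covers 0.8500·0.2125 − ½·4.0000·0.2125² = 0.0903 m while stopping
human closes 1.2000·0.5125 = 0.6150 m
margins: 0.0400+0.0800+0.0000 = 0.1200 m
S_min ≈ 0.2550+0.0903+0.6150+0.1200  ⇒  S_min = 3457/3200 m

S_min = 3457/3200 m = 1.0803 m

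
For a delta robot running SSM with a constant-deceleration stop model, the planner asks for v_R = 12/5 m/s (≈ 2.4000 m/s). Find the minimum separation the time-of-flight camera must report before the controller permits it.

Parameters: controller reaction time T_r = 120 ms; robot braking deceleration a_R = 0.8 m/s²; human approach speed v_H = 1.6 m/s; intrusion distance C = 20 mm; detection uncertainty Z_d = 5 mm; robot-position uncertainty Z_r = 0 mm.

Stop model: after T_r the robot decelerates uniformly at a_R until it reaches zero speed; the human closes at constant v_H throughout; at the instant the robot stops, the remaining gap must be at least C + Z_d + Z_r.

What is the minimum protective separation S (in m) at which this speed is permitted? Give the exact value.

S_min = 1781/200 m = 8.9050 m

braking lasts T_s = (12/5)/(4/5) = 3.0000 s
reaction-phase robot travel = 2.4000·0.1200 = 0.2880 m
robot covers 2.4000·3.0000 − ½·0.8000·3.0000² = 3.6000 m while stopping
human closes 1.6000·3.1200 = 4.9920 m
C+Z_d+Z_r = 0.0200+0.0050+0.0000 = 0.0250 m
S_min ≈ 0.2880+3.6000+4.9920+0.0250  ⇒  S_min = 1781/200 m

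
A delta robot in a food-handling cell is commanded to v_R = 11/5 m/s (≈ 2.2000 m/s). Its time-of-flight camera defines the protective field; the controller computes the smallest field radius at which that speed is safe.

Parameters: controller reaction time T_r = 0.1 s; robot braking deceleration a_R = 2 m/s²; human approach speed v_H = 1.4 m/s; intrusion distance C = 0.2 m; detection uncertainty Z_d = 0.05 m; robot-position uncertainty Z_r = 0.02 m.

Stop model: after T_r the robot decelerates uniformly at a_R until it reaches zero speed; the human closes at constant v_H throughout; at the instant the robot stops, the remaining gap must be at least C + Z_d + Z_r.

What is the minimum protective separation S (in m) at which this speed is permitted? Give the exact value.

braking lasts T_s = (11/5)/2 = 1.1000 s
reaction-phase robot travel = 2.2000·0.1000 = 0.2200 m
braking distance = 2.2000²/(2·2.0000) = 1.2100 m
human over T_r+T_s: 1.4000·(0.1000+1.1000) = 1.6800 m
C+Z_d+Z_r = 0.2000+0.0500+0.0200 = 0.2700 m
S_min ≈ 0.2200+1.2100+1.6800+0.2700  ⇒  S_min = 169/50 m

S_min = 169/50 m = 3.3800 m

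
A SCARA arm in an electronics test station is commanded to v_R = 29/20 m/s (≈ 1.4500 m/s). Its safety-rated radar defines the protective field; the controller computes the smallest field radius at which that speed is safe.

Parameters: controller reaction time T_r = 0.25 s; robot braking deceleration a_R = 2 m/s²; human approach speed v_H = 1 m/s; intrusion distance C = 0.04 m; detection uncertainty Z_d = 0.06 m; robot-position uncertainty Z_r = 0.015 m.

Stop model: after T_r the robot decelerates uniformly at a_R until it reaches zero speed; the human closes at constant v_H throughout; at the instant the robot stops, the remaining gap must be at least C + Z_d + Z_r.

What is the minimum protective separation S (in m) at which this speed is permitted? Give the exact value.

S_min = 633/320 m = 1.9781 m

braking lasts T_s = (29/20)/2 = 0.7250 s
reaction-phase robot travel = 1.4500·0.2500 = 0.3625 m
robot covers 1.4500·0.7250 − ½·2.0000·0.7250² = 0.5256 m while stopping
human closes 1.0000·0.9750 = 0.9750 m
margins: 0.0400+0.0600+0.0150 = 0.1150 m
S_min ≈ 0.3625+0.5256+0.9750+0.1150  ⇒  S_min = 633/320 m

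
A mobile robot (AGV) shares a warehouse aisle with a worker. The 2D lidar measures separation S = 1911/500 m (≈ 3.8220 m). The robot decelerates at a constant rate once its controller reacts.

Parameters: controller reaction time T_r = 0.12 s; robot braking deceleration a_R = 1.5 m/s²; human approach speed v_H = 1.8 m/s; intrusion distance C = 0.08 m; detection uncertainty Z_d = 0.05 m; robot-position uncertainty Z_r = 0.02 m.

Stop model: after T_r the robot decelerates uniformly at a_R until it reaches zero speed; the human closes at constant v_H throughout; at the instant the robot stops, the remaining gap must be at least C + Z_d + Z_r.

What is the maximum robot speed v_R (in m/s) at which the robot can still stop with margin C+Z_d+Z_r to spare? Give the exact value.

v_R_max = 9/5 m/s = 1.8000 m/s

quadratic (1/3)·v² + (33/25)·v + (-432/125) = 0
  disc = (33/25)² − 4·(1/3)·(-432/125) = 3969/625 ; √disc = 63/25
  v_R = (−(33/25) + 63/25) / (2·(1/3)) = 9/5 m/s
check:
stop time T_s = (9/5)/(3/2) = 1.2000 s
robot in T_r: 1.8000·0.1200 = 0.2160 m
braking distance = 1.8000²/(2·1.5000) = 1.0800 m
human over T_r+T_s: 1.8000·(0.1200+1.2000) = 2.3760 m
C+Z_d+Z_r = 0.0800+0.0500+0.0200 = 0.1500 m
sum ≈ 0.2160+1.0800+2.3760+0.1500 ≈ 3.8220 m = S ✓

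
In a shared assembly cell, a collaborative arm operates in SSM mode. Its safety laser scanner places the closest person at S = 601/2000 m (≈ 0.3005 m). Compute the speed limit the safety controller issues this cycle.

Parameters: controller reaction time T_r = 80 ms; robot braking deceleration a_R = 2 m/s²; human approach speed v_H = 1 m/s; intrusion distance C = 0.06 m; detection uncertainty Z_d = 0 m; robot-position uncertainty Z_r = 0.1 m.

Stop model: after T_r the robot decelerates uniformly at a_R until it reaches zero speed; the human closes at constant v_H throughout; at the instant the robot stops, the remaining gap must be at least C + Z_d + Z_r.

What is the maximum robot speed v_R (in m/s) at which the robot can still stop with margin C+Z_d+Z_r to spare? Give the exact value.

at the boundary: (1/4)·v² + (29/50)·v + (-121/2000) = 0
  disc = (29/50)² − 4·(1/4)·(-121/2000) = 3969/10000 ; √disc = 63/100
  v_R = (−(29/50) + 63/100) / (2·(1/4)) = 1/10 m/s
check:
T_s = v_R/a_R = (1/10)/2 = 0.0500 s
reaction-phase robot travel = 0.1000·0.0800 = 0.0080 m
braking distance = 0.1000²/(2·2.0000) = 0.0025 m
person approaches 1.0000·(0.0800+0.0500) = 0.1300 m
margins: 0.0600+0.0000+0.1000 = 0.1600 m
sum ≈ 0.0080+0.0025+0.1300+0.1600 ≈ 0.3005 m = S ✓

v_R_max = 1/10 m/s = 0.1000 m/s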